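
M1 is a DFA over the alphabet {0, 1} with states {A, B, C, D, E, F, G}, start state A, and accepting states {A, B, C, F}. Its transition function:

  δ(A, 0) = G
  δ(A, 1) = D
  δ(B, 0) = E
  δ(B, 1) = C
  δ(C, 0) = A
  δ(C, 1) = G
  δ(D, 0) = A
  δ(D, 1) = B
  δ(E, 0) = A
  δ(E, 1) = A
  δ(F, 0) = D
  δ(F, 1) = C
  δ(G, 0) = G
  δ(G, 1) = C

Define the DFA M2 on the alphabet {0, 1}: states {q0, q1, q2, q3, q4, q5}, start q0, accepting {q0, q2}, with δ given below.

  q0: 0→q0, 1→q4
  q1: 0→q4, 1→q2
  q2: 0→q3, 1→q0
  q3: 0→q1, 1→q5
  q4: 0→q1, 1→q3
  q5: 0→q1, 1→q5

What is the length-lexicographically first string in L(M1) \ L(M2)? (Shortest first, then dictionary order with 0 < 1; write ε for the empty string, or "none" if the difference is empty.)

The string 01 is accepted by M1 but not by M2.
No shorter string lies in the difference, and 01 is the lexicographically first length-2 string in L(M1) \ L(M2).

01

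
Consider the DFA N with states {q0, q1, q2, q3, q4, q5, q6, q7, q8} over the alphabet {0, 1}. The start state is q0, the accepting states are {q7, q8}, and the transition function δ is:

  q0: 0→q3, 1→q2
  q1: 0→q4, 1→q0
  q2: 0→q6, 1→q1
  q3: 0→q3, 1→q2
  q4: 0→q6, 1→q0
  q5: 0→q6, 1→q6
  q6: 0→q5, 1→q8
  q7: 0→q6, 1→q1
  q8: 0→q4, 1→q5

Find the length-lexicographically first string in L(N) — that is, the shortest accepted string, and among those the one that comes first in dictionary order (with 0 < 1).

101

A breadth-first search from q0 reaches an accepting state first via the path q0 → q2 → q6 → q8 on input 101.
No string of length < 3 is accepted (BFS exhausts all shorter strings without reaching an accepting state), and 101 is the lexicographically least accepting string of length 3.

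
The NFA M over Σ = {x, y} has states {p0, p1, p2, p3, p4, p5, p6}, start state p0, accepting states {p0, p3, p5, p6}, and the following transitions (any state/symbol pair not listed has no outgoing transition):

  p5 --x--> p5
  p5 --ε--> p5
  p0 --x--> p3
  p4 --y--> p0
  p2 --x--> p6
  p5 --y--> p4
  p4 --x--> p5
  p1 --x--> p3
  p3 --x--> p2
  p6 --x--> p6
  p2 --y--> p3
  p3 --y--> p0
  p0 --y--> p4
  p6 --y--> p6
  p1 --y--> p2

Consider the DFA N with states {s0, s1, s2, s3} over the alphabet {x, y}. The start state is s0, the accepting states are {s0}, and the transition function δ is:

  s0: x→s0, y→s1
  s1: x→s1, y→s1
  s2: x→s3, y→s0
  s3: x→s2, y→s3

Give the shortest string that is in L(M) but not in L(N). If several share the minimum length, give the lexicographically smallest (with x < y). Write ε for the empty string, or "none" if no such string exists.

The string xy is accepted by M but not by N.
No shorter string lies in the difference, and xy is the lexicographically first length-2 string in L(M) \ L(N).

xy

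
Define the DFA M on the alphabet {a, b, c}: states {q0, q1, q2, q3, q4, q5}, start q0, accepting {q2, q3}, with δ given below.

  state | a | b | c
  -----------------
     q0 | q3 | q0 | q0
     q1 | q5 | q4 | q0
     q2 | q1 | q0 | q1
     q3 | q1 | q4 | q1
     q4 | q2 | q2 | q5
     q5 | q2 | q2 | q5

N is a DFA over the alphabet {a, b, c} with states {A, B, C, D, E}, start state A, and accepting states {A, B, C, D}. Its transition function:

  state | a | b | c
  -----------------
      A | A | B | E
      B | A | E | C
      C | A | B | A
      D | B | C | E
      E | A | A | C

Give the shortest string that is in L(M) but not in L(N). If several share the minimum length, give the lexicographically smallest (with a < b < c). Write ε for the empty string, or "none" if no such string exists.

abb

The string abb is accepted by M but not by N.
No shorter string lies in the difference, and abb is the lexicographically first length-3 string in L(M) \ L(N).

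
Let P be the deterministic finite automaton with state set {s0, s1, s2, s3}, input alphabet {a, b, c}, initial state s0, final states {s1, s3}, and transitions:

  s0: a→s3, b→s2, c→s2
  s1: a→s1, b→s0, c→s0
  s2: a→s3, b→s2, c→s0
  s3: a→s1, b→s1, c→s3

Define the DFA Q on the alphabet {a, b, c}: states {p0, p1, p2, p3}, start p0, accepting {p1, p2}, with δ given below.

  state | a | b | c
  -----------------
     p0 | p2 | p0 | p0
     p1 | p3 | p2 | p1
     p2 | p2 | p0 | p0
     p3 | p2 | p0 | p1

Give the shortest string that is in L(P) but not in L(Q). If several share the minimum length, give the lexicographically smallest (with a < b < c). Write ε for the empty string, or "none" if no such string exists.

The string ab is accepted by P but not by Q.
No shorter string lies in the difference, and ab is the lexicographically first length-2 string in L(P) \ L(Q).

ab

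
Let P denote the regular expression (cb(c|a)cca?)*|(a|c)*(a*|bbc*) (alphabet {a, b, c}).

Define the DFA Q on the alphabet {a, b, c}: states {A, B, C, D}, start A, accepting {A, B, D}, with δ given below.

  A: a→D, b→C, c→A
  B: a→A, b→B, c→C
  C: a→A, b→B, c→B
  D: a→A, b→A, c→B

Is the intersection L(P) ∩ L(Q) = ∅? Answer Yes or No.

The empty string ε is accepted by both P and Q.
Hence L(P) ∩ L(Q) ≠ ∅.

No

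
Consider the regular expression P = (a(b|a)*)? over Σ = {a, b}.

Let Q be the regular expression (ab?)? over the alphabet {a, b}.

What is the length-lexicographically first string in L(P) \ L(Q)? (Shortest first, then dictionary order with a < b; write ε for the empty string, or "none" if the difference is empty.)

The string aa is accepted by P but not by Q.
No shorter string lies in the difference, and aa is the lexicographically first length-2 string in L(P) \ L(Q).

aa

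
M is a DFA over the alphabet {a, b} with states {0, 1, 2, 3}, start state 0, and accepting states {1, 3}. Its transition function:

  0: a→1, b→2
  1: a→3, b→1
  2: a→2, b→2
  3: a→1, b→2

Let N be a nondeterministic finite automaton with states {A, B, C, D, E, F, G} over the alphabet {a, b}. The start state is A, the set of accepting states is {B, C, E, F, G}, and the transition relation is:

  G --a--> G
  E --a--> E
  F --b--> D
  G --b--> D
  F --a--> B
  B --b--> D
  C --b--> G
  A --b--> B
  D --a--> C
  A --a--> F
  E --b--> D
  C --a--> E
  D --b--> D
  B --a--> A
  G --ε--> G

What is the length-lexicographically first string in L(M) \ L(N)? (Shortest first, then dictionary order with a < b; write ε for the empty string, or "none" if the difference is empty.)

ab

The string ab is accepted by M but not by N.
No shorter string lies in the difference, and ab is the lexicographically first length-2 string in L(M) \ L(N).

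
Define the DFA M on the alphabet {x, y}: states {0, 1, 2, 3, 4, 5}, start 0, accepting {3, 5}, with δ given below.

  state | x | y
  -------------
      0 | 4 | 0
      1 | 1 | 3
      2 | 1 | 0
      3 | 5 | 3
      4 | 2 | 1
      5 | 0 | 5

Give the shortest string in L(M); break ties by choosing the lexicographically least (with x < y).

xyy

A breadth-first search from 0 reaches an accepting state first via the path 0 → 4 → 1 → 3 on input xyy.
No string of length < 3 is accepted (BFS exhausts all shorter strings without reaching an accepting state), and xyy is the lexicographically least accepting string of length 3.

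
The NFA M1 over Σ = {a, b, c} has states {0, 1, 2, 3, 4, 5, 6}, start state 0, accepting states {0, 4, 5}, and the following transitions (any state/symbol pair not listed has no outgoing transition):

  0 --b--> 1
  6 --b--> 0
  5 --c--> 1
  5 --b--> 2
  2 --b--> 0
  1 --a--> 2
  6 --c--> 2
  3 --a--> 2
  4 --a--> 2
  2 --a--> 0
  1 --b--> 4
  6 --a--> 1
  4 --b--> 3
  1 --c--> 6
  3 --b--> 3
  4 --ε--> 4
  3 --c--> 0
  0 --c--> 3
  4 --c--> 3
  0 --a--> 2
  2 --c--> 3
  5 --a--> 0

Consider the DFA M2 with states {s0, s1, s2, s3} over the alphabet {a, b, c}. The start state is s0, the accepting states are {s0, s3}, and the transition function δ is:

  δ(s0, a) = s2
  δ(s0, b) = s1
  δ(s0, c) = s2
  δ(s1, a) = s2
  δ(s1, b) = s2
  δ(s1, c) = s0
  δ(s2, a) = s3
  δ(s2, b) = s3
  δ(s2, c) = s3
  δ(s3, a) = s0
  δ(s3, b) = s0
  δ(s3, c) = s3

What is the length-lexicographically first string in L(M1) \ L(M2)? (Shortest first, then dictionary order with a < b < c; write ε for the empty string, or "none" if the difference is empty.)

bb

The string bb is accepted by M1 but not by M2.
No shorter string lies in the difference, and bb is the lexicographically first length-2 string in L(M1) \ L(M2).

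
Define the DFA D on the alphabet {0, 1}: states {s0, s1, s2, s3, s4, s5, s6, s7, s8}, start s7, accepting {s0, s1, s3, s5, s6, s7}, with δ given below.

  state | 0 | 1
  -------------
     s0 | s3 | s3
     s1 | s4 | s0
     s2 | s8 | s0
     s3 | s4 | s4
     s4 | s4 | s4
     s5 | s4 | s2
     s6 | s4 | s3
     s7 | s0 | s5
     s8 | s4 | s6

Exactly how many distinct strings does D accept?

The useful subgraph on states {s0, s2, s3, s5, s6, s7, s8} is acyclic, so L(D) is finite; the longest accepting path visits 6 useful states, giving maximum string length 5.
Counting accepting paths from s7 by length: 1 of length 0, 2 of length 1, 2 of length 2, 1 of length 3, 3 of length 4, 1 of length 5. Total 10.

10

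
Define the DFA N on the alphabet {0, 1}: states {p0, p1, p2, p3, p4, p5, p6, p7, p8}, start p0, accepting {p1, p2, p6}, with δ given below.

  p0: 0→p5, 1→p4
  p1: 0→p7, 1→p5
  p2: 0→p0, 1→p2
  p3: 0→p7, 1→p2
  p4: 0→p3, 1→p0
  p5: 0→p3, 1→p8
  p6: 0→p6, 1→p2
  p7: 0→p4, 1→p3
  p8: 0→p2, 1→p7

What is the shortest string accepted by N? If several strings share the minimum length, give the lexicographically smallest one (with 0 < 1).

A breadth-first search from p0 reaches an accepting state first via the path p0 → p5 → p3 → p2 on input 001.
No string of length < 3 is accepted (BFS exhausts all shorter strings without reaching an accepting state), and 001 is the lexicographically least accepting string of length 3.

001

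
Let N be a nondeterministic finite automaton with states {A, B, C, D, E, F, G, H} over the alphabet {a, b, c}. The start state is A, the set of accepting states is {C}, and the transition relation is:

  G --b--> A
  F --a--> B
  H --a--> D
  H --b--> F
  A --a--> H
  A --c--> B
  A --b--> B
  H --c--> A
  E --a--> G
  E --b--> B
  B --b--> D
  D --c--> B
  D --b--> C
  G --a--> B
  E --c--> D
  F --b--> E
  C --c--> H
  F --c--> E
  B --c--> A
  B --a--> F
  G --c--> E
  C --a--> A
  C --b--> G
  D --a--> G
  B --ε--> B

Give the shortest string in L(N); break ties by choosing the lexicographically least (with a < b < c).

aab

A breadth-first search from A reaches an accepting state first via the path A → H → D → C on input aab.
No string of length < 3 is accepted (BFS exhausts all shorter strings without reaching an accepting state), and aab is the lexicographically least accepting string of length 3.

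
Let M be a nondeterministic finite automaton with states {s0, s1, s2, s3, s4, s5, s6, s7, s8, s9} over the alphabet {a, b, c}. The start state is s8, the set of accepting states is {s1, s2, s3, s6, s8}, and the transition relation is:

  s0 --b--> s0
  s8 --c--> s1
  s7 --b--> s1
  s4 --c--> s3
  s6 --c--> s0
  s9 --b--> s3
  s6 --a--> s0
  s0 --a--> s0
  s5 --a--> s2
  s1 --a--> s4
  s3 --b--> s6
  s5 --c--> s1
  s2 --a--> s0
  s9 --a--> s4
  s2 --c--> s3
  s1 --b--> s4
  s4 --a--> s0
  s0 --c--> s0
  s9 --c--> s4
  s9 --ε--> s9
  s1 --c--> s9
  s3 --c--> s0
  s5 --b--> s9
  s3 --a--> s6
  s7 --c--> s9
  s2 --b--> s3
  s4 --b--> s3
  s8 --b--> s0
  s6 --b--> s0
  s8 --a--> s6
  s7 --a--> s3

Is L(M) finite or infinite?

finite

The useful states (reachable from s8 and able to reach an accepting state) are {s1, s3, s4, s6, s8, s9}.
Restricted to these states the transition graph has no cycle, so every accepting path has bounded length and L is finite.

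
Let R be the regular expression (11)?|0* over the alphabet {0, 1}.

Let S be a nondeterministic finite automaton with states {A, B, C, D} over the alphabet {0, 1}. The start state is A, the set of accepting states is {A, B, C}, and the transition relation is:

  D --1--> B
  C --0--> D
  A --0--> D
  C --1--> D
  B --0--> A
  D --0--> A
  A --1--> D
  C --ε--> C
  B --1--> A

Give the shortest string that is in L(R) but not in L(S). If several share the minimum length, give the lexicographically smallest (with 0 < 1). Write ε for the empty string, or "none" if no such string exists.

0

The string 0 is accepted by R but not by S.
No shorter string lies in the difference, and 0 is the lexicographically first length-1 string in L(R) \ L(S).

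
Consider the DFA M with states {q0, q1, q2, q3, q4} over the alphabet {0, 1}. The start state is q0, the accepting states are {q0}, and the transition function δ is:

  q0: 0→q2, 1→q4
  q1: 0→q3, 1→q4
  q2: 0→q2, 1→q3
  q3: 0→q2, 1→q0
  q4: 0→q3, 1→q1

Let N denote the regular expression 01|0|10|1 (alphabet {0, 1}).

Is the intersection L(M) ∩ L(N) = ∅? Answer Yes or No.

Yes

Converting the expression N to a DFA (subset construction, then merging equivalent states) gives the minimal DFA with states {n0, n1, n2, n3, n4}, start state n0, accepting states {n1, n2, n4} and transitions n0: 0→n1, 1→n2; n1: 0→n3, 1→n4; n2: 0→n4, 1→n3; n3: 0→n3, 1→n3; n4: 0→n3, 1→n3.
Exploring the product automaton M × N from the start pair (q0, n0), following both machines on each input symbol, reaches 9 state pairs: (q0, n0), (q2, n1), (q4, n2), (q2, n3), (q3, n4), (q1, n3), (q3, n3), (q0, n3), (q4, n3).
M accepts in {q0} and N accepts in {n1, n2, n4}; no reachable pair has both components accepting, so no string drives both machines to acceptance simultaneously and L(M) ∩ L(N) = ∅.
So no string is accepted by both, and the intersection is empty.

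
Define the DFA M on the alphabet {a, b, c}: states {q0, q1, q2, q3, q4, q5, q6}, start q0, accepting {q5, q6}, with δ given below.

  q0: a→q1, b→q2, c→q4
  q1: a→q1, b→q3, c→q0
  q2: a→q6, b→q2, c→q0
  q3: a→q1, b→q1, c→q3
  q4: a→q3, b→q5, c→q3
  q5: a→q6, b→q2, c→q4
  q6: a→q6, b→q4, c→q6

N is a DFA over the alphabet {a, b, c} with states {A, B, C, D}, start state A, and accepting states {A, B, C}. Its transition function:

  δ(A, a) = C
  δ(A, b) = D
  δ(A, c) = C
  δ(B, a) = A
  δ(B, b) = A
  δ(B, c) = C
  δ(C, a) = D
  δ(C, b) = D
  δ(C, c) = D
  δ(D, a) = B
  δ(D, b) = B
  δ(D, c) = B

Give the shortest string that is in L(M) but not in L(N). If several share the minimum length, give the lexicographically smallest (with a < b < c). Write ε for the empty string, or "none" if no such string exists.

The string cb is accepted by M but not by N.
No shorter string lies in the difference, and cb is the lexicographically first length-2 string in L(M) \ L(N).

cb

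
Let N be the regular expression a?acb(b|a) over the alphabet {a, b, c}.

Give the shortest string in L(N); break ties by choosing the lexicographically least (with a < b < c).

acba

By inspection of the expression, no string of length less than 4 matches, and acba is the lexicographically first match of length 4.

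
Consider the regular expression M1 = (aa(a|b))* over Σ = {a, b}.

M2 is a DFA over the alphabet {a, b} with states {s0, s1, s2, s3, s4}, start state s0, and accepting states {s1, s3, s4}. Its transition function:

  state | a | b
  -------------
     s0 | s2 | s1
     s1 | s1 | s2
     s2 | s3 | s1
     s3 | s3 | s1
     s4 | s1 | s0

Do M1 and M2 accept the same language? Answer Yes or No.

The empty string ε is accepted by M1 but rejected by M2.
So L(M1) ≠ L(M2).

No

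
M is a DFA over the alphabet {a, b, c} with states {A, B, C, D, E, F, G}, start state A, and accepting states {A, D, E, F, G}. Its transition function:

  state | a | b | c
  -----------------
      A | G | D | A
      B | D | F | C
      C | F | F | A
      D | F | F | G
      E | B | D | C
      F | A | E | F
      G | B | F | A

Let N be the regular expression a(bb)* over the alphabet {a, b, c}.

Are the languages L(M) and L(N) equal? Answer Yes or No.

The empty string ε is accepted by M but rejected by N.
So L(M) ≠ L(N).

No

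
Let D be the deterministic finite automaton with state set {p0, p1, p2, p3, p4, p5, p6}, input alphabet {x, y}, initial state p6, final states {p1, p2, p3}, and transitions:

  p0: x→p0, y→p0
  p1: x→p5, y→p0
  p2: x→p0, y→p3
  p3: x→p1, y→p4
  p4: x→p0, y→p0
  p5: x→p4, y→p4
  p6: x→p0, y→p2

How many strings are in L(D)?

The useful subgraph on states {p1, p2, p3, p6} is acyclic, so L(D) is finite; the longest accepting path visits 4 useful states, giving maximum string length 3.
Counting accepting paths from p6 by length: 1 of length 1, 1 of length 2, 1 of length 3. Total 3.

3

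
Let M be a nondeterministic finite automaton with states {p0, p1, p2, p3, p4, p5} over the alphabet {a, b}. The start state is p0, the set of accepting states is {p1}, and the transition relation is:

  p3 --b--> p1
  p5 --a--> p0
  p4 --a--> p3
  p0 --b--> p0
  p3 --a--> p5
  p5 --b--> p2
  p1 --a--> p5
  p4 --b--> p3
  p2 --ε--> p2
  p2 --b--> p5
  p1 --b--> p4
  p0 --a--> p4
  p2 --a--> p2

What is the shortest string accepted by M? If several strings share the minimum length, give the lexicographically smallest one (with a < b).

A breadth-first search from p0 reaches an accepting state first via the path p0 → p4 → p3 → p1 on input aab.
No string of length < 3 is accepted (BFS exhausts all shorter strings without reaching an accepting state), and aab is the lexicographically least accepting string of length 3.

aab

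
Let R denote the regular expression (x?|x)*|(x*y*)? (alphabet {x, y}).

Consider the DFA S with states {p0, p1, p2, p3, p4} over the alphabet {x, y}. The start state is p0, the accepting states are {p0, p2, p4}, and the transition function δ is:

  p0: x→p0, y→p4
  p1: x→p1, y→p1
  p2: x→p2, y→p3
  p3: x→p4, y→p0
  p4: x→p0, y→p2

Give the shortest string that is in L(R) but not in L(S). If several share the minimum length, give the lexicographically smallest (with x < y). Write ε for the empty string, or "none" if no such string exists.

yyy

The string yyy is accepted by R but not by S.
No shorter string lies in the difference, and yyy is the lexicographically first length-3 string in L(R) \ L(S).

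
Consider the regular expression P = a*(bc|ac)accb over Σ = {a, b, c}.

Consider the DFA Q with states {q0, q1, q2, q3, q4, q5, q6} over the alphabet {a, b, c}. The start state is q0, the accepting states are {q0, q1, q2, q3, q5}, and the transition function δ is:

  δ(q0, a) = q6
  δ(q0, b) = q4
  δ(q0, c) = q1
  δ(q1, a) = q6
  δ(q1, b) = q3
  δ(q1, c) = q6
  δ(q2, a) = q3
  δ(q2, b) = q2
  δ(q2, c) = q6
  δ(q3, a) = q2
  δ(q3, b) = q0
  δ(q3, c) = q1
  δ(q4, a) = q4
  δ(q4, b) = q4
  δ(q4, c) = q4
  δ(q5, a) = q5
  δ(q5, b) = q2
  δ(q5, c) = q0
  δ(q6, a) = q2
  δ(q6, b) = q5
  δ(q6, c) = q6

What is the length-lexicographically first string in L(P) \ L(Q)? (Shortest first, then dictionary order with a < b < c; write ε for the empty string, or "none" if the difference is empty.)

bcaccb

The string bcaccb is accepted by P but not by Q.
No shorter string lies in the difference, and bcaccb is the lexicographically first length-6 string in L(P) \ L(Q).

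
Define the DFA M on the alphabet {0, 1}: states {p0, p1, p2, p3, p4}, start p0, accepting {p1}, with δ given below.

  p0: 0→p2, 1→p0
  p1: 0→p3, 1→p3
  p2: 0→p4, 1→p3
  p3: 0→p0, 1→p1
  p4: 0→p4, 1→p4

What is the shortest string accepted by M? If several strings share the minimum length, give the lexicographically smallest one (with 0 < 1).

A breadth-first search from p0 reaches an accepting state first via the path p0 → p2 → p3 → p1 on input 011.
No string of length < 3 is accepted (BFS exhausts all shorter strings without reaching an accepting state), and 011 is the lexicographically least accepting string of length 3.

011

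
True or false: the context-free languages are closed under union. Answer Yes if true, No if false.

Yes

Take grammars for L₁ and L₂ with disjoint nonterminals and start symbols S₁, S₂; the grammar with a new start symbol and productions S → S₁ | S₂ generates L₁ ∪ L₂.
So the context-free languages are closed under union.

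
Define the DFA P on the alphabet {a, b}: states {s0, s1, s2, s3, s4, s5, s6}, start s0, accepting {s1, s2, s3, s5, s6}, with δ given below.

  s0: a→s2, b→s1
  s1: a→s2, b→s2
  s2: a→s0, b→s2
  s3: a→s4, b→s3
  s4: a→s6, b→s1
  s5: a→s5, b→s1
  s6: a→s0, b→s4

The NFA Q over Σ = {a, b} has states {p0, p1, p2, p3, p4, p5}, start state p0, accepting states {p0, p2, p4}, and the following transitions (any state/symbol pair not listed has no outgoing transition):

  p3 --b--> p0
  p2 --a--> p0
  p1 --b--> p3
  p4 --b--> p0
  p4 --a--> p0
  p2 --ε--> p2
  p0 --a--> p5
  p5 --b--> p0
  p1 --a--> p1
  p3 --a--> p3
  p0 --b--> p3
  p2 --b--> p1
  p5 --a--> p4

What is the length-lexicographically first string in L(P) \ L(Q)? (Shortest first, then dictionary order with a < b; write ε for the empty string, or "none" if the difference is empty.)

The string a is accepted by P but not by Q.
No shorter string lies in the difference, and a is the lexicographically first length-1 string in L(P) \ L(Q).

a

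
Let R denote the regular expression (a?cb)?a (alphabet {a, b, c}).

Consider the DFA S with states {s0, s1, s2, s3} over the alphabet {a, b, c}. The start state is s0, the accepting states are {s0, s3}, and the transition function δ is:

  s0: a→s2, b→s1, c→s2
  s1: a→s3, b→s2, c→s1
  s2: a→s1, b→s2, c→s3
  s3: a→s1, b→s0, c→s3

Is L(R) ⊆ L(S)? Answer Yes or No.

The string a is in L(R) but not in L(S).
So L(R) ⊄ L(S).

No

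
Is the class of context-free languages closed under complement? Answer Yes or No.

CFLs are closed under union, so if they were also closed under complement they would be closed under intersection by De Morgan (L₁ ∩ L₂ is the complement of the union of the complements). But {aⁿbⁿcᵐ} ∩ {aᵐbⁿcⁿ} = {aⁿbⁿcⁿ} is not context-free although both operands are.

No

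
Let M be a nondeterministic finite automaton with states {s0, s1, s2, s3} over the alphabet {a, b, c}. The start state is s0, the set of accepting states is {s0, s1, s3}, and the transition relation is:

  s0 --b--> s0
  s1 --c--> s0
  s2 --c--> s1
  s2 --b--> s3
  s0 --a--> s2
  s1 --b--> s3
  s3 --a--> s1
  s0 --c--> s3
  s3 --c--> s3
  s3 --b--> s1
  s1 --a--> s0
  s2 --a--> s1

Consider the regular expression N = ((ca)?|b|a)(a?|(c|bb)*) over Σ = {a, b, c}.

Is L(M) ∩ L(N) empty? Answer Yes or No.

The empty string ε is accepted by both M and N.
Hence L(M) ∩ L(N) ≠ ∅.

No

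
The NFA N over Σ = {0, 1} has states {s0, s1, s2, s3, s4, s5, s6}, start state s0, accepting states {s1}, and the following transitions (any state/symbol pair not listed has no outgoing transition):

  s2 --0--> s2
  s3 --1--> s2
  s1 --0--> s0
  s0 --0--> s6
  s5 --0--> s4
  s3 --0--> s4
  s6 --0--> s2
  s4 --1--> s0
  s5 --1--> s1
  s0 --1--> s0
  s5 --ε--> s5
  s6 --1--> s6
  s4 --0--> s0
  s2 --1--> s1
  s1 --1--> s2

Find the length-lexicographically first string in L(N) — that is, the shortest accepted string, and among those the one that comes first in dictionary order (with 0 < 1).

001

A breadth-first search from s0 reaches an accepting state first via the path s0 → s6 → s2 → s1 on input 001.
No string of length < 3 is accepted (BFS exhausts all shorter strings without reaching an accepting state), and 001 is the lexicographically least accepting string of length 3.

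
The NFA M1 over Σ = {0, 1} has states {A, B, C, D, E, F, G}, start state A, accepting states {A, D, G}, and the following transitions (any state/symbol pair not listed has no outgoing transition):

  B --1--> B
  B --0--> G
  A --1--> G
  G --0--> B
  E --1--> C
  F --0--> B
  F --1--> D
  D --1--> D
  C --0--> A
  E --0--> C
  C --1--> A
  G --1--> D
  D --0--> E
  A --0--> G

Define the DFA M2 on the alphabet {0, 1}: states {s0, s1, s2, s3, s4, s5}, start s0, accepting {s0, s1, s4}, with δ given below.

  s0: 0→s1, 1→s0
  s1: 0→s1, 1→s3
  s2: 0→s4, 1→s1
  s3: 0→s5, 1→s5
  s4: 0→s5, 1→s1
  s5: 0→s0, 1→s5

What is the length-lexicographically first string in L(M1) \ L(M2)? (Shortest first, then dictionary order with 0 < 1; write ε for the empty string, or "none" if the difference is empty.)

The string 01 is accepted by M1 but not by M2.
No shorter string lies in the difference, and 01 is the lexicographically first length-2 string in L(M1) \ L(M2).

01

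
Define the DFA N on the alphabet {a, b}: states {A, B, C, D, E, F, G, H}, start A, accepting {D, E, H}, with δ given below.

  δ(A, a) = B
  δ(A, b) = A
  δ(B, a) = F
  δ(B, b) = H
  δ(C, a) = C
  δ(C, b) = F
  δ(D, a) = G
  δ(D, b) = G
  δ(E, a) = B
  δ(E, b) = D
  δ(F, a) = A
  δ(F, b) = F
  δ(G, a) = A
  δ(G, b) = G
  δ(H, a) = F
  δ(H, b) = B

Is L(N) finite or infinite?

infinite

State A is reachable from the start and can reach an accepting state, and it lies on the cycle A → A.
Traversing that cycle any number of times yields accepted strings of unbounded length, so the language is infinite.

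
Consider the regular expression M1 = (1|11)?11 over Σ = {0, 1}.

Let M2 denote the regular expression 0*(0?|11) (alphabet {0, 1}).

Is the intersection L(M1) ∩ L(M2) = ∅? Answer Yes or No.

No

The string 11 is accepted by both M1 and M2.
Hence L(M1) ∩ L(M2) ≠ ∅.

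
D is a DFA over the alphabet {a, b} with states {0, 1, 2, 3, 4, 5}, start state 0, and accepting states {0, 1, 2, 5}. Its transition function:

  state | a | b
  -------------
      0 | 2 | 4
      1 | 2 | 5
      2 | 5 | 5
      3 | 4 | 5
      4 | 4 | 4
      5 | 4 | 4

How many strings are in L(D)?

4

The useful subgraph on states {0, 2, 5} is acyclic, so L(D) is finite; the longest accepting path visits 3 useful states, giving maximum string length 2.
Counting accepting paths from 0 by length: 1 of length 0, 1 of length 1, 2 of length 2. Total 4.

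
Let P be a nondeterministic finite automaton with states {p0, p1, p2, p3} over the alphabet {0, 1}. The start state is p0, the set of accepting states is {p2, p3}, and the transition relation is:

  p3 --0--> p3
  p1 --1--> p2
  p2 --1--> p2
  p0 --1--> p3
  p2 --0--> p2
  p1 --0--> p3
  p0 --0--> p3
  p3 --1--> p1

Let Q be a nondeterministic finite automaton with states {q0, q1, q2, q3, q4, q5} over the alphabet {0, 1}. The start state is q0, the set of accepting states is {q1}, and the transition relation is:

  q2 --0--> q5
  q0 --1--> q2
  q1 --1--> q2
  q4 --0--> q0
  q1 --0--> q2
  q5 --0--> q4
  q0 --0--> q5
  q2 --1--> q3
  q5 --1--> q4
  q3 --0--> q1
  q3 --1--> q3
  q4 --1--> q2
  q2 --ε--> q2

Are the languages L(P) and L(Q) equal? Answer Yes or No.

The string 0 is accepted by P but rejected by Q.
So L(P) ≠ L(Q).

No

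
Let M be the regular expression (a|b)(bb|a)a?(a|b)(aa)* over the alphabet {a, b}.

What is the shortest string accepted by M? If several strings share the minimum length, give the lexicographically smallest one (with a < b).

aaa

By inspection of the expression, no string of length less than 3 matches, and aaa is the lexicographically first match of length 3.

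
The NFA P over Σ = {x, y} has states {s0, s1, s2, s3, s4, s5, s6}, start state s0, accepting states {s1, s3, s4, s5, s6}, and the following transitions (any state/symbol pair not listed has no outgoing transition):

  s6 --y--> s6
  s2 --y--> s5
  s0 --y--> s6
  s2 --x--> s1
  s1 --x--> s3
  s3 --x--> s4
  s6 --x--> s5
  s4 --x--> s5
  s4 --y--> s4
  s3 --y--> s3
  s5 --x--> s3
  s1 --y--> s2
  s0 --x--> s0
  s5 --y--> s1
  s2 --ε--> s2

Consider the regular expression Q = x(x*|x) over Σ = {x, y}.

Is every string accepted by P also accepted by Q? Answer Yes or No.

No

The string y is in L(P) but not in L(Q).
So L(P) ⊄ L(Q).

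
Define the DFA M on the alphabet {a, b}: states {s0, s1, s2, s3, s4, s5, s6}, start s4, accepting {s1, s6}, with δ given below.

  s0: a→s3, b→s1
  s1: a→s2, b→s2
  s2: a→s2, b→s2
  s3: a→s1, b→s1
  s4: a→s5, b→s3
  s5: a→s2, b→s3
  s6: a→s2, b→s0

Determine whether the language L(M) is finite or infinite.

The useful states (reachable from s4 and able to reach an accepting state) are {s1, s3, s4, s5}.
Restricted to these states the transition graph has no cycle, so every accepting path has bounded length and L is finite.

finite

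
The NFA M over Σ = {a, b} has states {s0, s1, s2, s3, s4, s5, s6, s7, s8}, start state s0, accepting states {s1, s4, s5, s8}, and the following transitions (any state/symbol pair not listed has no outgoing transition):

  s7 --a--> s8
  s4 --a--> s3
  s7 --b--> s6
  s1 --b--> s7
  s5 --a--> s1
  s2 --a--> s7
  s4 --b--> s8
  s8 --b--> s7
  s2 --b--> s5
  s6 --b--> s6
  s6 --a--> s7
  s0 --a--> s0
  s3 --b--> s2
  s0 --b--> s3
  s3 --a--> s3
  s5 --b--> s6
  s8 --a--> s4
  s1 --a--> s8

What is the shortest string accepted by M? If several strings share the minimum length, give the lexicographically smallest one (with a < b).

A breadth-first search from s0 reaches an accepting state first via the path s0 → s3 → s2 → s5 on input bbb.
No string of length < 3 is accepted (BFS exhausts all shorter strings without reaching an accepting state), and bbb is the lexicographically least accepting string of length 3.

bbb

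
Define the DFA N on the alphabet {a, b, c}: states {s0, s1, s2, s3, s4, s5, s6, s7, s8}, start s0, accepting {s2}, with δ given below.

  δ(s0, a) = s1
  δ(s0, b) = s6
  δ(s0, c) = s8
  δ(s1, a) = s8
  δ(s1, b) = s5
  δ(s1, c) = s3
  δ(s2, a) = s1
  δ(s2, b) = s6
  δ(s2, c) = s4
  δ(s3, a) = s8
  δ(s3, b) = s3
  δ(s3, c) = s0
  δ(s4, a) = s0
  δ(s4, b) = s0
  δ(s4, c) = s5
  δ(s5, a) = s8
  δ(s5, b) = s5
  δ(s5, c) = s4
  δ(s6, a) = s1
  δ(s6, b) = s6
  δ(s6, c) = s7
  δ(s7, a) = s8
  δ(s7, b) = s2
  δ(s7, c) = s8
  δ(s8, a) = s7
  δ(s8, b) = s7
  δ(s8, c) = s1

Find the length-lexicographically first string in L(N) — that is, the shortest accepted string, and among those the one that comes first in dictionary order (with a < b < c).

bcb

A breadth-first search from s0 reaches an accepting state first via the path s0 → s6 → s7 → s2 on input bcb.
No string of length < 3 is accepted (BFS exhausts all shorter strings without reaching an accepting state), and bcb is the lexicographically least accepting string of length 3.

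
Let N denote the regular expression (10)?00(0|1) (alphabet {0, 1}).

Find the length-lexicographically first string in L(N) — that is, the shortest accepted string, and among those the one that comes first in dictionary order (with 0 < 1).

000

By inspection of the expression, no string of length less than 3 matches, and 000 is the lexicographically first match of length 3.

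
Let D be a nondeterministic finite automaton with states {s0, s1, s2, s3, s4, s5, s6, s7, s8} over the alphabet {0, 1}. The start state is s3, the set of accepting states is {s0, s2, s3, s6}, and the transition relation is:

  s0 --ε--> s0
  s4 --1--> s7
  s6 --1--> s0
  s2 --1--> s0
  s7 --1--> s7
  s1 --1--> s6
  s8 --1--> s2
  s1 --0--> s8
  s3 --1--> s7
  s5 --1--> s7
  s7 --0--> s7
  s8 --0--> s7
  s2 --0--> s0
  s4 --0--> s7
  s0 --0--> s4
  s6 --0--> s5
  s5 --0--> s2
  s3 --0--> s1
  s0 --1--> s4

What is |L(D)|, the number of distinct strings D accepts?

The useful subgraph on states {s0, s1, s2, s3, s5, s6, s8} is acyclic, so L(D) is finite; the longest accepting path visits 6 useful states, giving maximum string length 5.
Counting accepting paths from s3 by length: 1 of length 0, 1 of length 2, 2 of length 3, 3 of length 4, 2 of length 5. Total 9.

9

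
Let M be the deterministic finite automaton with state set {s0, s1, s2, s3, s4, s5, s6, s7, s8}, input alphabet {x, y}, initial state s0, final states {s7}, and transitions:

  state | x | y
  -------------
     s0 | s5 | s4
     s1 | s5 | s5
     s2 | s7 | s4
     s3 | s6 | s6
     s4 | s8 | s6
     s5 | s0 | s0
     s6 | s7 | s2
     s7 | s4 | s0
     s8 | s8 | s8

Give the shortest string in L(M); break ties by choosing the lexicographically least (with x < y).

yyx

A breadth-first search from s0 reaches an accepting state first via the path s0 → s4 → s6 → s7 on input yyx.
No string of length < 3 is accepted (BFS exhausts all shorter strings without reaching an accepting state), and yyx is the lexicographically least accepting string of length 3.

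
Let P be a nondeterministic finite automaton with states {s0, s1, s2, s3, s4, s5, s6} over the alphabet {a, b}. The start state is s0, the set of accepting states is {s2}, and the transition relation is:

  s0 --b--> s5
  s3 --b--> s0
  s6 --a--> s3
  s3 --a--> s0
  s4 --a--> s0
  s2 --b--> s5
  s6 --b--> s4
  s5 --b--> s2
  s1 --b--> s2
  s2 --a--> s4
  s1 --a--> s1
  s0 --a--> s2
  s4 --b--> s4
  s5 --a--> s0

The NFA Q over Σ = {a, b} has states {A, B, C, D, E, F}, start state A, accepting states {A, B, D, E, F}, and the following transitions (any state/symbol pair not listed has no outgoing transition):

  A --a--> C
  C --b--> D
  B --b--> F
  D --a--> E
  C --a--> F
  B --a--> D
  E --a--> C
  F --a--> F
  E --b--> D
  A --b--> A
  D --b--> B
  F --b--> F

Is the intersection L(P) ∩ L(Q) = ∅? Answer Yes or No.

No

The string bb is accepted by both P and Q.
Hence L(P) ∩ L(Q) ≠ ∅.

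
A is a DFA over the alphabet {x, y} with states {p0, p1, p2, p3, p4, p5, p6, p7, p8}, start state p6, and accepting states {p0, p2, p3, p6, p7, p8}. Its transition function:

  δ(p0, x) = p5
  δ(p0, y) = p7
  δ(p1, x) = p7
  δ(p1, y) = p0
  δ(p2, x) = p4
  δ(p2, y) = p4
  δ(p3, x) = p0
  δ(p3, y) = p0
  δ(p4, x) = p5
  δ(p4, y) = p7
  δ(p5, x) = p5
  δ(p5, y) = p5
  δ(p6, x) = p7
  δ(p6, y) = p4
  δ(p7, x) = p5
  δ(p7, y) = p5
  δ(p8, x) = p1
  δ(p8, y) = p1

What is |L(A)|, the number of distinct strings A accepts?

The useful subgraph on states {p4, p6, p7} is acyclic, so L(A) is finite; the longest accepting path visits 3 useful states, giving maximum string length 2.
Counting accepting paths from p6 by length: 1 of length 0, 1 of length 1, 1 of length 2. Total 3.

3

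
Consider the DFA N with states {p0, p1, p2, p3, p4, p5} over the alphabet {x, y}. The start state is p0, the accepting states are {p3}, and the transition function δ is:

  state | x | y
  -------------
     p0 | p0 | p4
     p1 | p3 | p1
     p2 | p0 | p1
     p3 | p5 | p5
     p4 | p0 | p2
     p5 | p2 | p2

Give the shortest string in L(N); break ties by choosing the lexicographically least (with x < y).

yyyx

A breadth-first search from p0 reaches an accepting state first via the path p0 → p4 → p2 → p1 → p3 on input yyyx.
No string of length < 4 is accepted (BFS exhausts all shorter strings without reaching an accepting state), and yyyx is the lexicographically least accepting string of length 4.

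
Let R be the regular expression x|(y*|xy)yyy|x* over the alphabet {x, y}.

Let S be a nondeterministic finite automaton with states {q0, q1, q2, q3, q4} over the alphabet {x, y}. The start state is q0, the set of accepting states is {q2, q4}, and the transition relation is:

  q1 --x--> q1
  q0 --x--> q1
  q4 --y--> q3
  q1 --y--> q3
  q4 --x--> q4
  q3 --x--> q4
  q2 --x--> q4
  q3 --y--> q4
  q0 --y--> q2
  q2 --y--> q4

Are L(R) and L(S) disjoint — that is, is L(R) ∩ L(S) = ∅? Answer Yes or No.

The string yyyy is accepted by both R and S.
Hence L(R) ∩ L(S) ≠ ∅.

No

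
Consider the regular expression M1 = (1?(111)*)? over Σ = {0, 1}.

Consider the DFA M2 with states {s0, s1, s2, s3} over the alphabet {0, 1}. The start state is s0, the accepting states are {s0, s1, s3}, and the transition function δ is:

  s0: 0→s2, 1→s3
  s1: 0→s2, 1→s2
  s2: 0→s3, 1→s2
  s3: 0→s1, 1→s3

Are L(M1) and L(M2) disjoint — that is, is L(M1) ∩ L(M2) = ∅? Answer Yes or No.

The empty string ε is accepted by both M1 and M2.
Hence L(M1) ∩ L(M2) ≠ ∅.

No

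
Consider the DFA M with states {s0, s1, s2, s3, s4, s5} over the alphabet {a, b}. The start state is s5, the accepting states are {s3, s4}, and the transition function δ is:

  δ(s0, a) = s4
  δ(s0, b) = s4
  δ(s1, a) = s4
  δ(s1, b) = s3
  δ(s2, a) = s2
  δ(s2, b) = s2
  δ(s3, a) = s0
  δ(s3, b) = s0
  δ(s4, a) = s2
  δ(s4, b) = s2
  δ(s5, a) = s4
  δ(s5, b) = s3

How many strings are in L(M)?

The useful subgraph on states {s0, s3, s4, s5} is acyclic, so L(M) is finite; the longest accepting path visits 4 useful states, giving maximum string length 3.
Counting accepting paths from s5 by length: 2 of length 1, 4 of length 3. Total 6.

6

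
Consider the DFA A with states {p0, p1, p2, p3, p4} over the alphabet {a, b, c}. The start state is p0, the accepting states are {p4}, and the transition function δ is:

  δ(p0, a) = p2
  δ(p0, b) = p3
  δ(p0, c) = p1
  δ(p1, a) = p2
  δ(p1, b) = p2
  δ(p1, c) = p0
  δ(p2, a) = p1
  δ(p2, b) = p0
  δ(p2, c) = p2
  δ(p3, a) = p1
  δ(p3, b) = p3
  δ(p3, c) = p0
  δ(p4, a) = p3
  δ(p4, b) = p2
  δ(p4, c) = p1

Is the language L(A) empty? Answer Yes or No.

The states reachable from the start state are {p0, p1, p2, p3}.
None of the accepting states {p4} is reachable, so no string is accepted and L(A) = ∅.

Yes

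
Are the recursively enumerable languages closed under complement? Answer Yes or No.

If both L and its complement were r.e., running the two recognisers in parallel would decide L, so L would be recursive; but there are r.e. languages that are not recursive (e.g. the halting problem), and their complements are therefore not r.e.

No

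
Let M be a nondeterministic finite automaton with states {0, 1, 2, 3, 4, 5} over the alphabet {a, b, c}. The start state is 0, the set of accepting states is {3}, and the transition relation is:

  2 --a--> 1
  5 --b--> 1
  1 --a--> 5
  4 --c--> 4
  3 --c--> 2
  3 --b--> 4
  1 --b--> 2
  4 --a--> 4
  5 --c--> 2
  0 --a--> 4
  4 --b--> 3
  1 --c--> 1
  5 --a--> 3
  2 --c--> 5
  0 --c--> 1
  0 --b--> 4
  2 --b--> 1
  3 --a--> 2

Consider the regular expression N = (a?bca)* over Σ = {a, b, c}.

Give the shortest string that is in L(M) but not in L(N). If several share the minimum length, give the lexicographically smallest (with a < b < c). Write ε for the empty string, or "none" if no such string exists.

The string ab is accepted by M but not by N.
No shorter string lies in the difference, and ab is the lexicographically first length-2 string in L(M) \ L(N).

ab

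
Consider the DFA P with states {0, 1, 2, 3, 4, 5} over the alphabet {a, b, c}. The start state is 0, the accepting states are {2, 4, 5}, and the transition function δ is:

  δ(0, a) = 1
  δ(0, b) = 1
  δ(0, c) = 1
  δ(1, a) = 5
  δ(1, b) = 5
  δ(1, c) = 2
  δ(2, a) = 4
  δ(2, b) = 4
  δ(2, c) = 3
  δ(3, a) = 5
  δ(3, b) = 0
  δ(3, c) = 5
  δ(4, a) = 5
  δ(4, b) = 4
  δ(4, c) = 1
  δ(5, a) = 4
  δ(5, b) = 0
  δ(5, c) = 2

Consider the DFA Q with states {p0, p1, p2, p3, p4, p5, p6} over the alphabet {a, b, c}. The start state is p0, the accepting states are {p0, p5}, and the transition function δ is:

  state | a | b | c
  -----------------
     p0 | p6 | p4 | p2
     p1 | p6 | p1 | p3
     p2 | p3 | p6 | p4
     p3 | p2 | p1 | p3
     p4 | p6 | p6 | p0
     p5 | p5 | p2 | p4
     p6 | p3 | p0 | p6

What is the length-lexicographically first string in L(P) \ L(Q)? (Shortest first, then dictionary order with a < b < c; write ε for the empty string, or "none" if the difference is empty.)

The string aa is accepted by P but not by Q.
No shorter string lies in the difference, and aa is the lexicographically first length-2 string in L(P) \ L(Q).

aa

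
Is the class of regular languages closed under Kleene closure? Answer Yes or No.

Yes

If R is a regular expression for L then R* denotes L*; on automata, add a new accepting start state with an ε-move into the old start state and ε-moves from every old accepting state back to it.
So the regular languages are closed under Kleene star.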